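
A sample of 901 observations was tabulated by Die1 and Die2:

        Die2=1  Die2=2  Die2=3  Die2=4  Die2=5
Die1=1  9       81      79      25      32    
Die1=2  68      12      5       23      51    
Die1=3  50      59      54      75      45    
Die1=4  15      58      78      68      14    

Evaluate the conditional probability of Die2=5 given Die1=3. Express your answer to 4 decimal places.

0.1590

Total with Die1=3: 50 + 59 + 54 + 75 + 45 = 283.
P(Die2=5 | Die1=3) = 45/283 = 0.1590.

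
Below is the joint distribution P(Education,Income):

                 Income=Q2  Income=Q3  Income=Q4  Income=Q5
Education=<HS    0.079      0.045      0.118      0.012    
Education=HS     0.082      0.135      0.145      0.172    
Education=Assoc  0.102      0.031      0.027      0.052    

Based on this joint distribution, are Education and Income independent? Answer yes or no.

P(Education=HS) = 0.534 and P(Income=Q2) = 0.263, so their product is 0.14044, but P(Education=HS, Income=Q2) = 0.082. Since these differ, Education and Income are not independent.

no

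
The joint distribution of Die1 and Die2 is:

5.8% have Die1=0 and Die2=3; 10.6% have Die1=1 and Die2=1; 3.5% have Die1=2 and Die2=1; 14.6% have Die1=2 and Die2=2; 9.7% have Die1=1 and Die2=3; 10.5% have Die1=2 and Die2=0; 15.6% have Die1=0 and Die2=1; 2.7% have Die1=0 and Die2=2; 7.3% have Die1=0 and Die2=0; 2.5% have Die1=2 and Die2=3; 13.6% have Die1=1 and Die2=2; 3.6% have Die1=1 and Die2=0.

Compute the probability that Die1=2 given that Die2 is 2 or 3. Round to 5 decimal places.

0.34969

P(Die2=2) = 0.027 + 0.136 + 0.146 = 0.309.
P(Die2=3) = 0.058 + 0.097 + 0.025 = 0.180.
P(Die2 ∈ {2, 3}) = 0.309 + 0.180 = 0.489; P(Die1=2, Die2 ∈ {2, 3}) = 0.146 + 0.025 = 0.171.
P(Die1=2 | Die2 ∈ {2, 3}) = 0.171/0.489 = 0.34969.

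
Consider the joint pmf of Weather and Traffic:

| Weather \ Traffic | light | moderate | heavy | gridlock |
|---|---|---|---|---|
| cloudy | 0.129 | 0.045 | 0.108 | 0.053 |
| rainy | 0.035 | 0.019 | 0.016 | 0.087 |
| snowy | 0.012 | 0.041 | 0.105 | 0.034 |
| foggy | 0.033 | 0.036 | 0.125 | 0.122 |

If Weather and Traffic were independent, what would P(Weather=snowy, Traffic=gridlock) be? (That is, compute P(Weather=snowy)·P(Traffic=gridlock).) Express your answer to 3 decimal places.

P(Weather=snowy) = 0.012 + 0.041 + 0.105 + 0.034 = 0.192.
P(Traffic=gridlock) = 0.053 + 0.087 + 0.034 + 0.122 = 0.296.
Product: 0.192 × 0.296 = 0.057.

0.057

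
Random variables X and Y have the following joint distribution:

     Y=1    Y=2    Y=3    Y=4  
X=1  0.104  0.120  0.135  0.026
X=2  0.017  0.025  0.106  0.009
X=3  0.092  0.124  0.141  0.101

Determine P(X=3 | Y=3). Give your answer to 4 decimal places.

0.3691

P(Y=3) = 0.135 + 0.106 + 0.141 = 0.382.
P(X=3 | Y=3) = 0.141/0.382 = 0.3691.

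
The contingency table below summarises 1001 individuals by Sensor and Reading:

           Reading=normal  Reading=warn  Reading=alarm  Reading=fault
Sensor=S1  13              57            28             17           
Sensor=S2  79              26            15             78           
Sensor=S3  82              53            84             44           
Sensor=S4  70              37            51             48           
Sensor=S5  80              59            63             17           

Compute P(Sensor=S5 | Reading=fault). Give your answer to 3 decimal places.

0.083

Total with Reading=fault: 17 + 78 + 44 + 48 + 17 = 204.
P(Sensor=S5 | Reading=fault) = 17/204 = 0.083.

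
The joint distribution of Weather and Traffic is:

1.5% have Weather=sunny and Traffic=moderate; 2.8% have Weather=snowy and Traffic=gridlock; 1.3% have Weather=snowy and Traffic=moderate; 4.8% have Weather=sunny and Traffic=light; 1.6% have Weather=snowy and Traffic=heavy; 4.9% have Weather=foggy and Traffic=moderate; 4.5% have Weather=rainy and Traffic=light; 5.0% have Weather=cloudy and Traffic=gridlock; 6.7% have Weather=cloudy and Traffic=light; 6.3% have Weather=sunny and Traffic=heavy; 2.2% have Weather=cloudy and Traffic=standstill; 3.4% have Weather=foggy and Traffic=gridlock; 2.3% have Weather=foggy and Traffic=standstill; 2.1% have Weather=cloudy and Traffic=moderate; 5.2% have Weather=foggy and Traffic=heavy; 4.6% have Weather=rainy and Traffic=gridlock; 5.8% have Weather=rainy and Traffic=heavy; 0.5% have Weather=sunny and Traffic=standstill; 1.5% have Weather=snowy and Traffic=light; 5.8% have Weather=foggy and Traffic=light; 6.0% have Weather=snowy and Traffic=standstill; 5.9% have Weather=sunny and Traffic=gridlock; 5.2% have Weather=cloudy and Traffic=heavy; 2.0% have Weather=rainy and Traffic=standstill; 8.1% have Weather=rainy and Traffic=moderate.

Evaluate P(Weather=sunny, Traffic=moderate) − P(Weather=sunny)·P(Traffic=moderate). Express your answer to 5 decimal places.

P(Weather=sunny) = 0.048 + 0.015 + 0.063 + 0.059 + 0.005 = 0.190.
P(Traffic=moderate) = 0.015 + 0.021 + 0.081 + 0.013 + 0.049 = 0.179.
P(Weather=sunny, Traffic=moderate) − P(Weather=sunny)P(Traffic=moderate) = 0.015 − 0.190×0.179 = -0.01901.

-0.01901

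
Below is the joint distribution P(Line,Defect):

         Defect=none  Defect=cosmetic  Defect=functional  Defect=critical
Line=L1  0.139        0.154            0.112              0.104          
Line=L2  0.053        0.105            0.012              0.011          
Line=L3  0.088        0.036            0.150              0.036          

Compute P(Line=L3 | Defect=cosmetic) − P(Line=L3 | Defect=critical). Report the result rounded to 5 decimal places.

P(Defect=cosmetic) = 0.154 + 0.105 + 0.036 = 0.295; P(Line=L3 | Defect=cosmetic) = 0.036/0.295 = 0.122034.
P(Defect=critical) = 0.104 + 0.011 + 0.036 = 0.151; P(Line=L3 | Defect=critical) = 0.036/0.151 = 0.238411.
Difference = -0.11638.

-0.11638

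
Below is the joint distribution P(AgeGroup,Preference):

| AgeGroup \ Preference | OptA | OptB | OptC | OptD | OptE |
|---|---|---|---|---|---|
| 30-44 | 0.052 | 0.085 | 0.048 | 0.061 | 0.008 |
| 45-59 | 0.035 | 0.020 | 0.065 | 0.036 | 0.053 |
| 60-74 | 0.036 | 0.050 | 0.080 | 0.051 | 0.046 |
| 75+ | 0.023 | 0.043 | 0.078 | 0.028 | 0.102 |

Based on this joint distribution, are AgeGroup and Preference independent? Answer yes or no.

no

P(AgeGroup=30-44) = 0.254 and P(Preference=OptE) = 0.209, so their product is 0.05309, but P(AgeGroup=30-44, Preference=OptE) = 0.008. Since these differ, AgeGroup and Preference are not independent.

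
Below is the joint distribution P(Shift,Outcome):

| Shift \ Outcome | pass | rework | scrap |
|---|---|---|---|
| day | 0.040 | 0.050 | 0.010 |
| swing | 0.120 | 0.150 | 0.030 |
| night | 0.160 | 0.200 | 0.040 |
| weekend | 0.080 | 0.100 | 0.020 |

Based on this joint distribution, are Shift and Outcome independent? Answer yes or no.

yes

Every cell satisfies P(Shift,Outcome) = P(Shift)·P(Outcome). For instance P(Shift=weekend) = 0.200, P(Outcome=scrap) = 0.100, and 0.200×0.100 = 0.020 matches the joint entry. So Shift and Outcome are independent.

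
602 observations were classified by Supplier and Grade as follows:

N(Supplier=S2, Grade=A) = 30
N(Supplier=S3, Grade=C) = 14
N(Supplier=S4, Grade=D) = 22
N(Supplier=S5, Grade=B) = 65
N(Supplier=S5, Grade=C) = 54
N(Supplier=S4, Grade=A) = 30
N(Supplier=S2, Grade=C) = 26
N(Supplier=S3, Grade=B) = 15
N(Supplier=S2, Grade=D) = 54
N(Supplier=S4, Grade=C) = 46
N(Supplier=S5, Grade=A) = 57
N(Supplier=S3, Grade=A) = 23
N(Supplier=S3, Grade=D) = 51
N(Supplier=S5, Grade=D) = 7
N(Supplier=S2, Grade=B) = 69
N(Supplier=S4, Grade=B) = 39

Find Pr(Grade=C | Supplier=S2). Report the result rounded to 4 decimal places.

Total with Supplier=S2: 30 + 69 + 26 + 54 = 179.
P(Grade=C | Supplier=S2) = 26/179 = 0.1453.

0.1453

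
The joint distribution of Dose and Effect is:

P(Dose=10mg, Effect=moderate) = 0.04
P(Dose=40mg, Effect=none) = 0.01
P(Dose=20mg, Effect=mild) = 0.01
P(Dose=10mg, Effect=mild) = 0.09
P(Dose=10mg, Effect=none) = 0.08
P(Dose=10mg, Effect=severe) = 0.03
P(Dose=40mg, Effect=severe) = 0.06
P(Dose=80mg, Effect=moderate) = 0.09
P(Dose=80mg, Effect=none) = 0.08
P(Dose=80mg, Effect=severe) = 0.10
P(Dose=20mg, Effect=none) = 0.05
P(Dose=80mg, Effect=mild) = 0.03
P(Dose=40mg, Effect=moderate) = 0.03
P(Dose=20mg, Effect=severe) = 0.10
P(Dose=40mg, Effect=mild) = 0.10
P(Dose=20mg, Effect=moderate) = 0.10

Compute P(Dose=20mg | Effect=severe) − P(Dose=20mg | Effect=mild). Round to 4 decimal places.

0.3013

P(Effect=severe) = 0.03 + 0.10 + 0.06 + 0.10 = 0.29; P(Dose=20mg | Effect=severe) = 0.10/0.29 = 0.34483.
P(Effect=mild) = 0.09 + 0.01 + 0.10 + 0.03 = 0.23; P(Dose=20mg | Effect=mild) = 0.01/0.23 = 0.04348.
Difference = 0.3013.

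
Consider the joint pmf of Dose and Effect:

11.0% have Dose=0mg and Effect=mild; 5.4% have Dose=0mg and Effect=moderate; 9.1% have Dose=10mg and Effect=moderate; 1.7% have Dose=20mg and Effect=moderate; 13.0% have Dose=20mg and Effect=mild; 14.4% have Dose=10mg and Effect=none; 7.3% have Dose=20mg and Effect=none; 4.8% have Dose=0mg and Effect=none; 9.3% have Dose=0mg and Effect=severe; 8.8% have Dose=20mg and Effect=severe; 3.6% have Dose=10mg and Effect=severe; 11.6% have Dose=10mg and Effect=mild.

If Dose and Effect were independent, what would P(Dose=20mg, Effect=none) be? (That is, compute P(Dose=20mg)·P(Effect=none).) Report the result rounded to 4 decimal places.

P(Dose=20mg) = 0.073 + 0.130 + 0.017 + 0.088 = 0.308.
P(Effect=none) = 0.048 + 0.144 + 0.073 = 0.265.
Product: 0.308 × 0.265 = 0.0816.

0.0816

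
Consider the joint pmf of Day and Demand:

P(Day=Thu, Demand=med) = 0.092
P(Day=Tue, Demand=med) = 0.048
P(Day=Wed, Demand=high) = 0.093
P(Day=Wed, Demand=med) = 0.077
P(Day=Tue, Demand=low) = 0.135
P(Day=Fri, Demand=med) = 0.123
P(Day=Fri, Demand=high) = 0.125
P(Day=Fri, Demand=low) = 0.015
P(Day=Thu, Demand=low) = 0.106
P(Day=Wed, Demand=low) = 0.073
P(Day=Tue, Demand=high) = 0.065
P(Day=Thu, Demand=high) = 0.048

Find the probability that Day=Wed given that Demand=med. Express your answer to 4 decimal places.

0.2265

P(Demand=med) = 0.048 + 0.077 + 0.092 + 0.123 = 0.340.
P(Day=Wed | Demand=med) = 0.077/0.340 = 0.2265.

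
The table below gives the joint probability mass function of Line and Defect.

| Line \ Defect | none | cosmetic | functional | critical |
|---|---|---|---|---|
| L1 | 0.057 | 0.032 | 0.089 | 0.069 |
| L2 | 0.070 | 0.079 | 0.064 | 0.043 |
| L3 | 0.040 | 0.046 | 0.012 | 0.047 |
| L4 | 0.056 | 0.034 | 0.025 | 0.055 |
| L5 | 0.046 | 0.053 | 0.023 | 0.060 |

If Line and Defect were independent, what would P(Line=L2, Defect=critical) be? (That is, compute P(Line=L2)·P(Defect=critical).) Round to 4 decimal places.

0.0701

P(Line=L2) = 0.070 + 0.079 + 0.064 + 0.043 = 0.256.
P(Defect=critical) = 0.069 + 0.043 + 0.047 + 0.055 + 0.060 = 0.274.
Product: 0.256 × 0.274 = 0.0701.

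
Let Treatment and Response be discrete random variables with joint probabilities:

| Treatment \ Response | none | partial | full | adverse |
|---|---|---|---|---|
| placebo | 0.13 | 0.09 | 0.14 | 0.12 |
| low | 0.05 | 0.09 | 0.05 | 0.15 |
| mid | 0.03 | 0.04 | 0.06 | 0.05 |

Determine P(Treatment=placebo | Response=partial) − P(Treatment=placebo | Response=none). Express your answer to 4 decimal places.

P(Response=partial) = 0.09 + 0.09 + 0.04 = 0.22; P(Treatment=placebo | Response=partial) = 0.09/0.22 = 0.40909.
P(Response=none) = 0.13 + 0.05 + 0.03 = 0.21; P(Treatment=placebo | Response=none) = 0.13/0.21 = 0.61905.
Difference = -0.2100.

-0.2100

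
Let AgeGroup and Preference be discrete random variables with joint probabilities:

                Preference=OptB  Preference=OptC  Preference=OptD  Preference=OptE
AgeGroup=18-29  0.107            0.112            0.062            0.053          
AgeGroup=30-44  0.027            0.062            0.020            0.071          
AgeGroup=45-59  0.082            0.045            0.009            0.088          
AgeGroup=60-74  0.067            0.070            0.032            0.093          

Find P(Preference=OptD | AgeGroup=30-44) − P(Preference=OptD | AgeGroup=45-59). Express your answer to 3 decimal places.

0.071

P(AgeGroup=30-44) = 0.027 + 0.062 + 0.020 + 0.071 = 0.180; P(Preference=OptD | AgeGroup=30-44) = 0.020/0.180 = 0.1111.
P(AgeGroup=45-59) = 0.082 + 0.045 + 0.009 + 0.088 = 0.224; P(Preference=OptD | AgeGroup=45-59) = 0.009/0.224 = 0.0402.
Difference = 0.071.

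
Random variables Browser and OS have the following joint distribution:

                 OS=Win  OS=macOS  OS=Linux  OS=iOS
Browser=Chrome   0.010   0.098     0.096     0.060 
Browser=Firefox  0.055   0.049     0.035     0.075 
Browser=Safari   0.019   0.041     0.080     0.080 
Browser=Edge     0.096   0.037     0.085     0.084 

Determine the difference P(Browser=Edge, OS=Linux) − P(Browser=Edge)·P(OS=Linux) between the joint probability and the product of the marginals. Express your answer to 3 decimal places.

P(Browser=Edge) = 0.096 + 0.037 + 0.085 + 0.084 = 0.302.
P(OS=Linux) = 0.096 + 0.035 + 0.080 + 0.085 = 0.296.
P(Browser=Edge, OS=Linux) − P(Browser=Edge)P(OS=Linux) = 0.085 − 0.302×0.296 = -0.004.

-0.004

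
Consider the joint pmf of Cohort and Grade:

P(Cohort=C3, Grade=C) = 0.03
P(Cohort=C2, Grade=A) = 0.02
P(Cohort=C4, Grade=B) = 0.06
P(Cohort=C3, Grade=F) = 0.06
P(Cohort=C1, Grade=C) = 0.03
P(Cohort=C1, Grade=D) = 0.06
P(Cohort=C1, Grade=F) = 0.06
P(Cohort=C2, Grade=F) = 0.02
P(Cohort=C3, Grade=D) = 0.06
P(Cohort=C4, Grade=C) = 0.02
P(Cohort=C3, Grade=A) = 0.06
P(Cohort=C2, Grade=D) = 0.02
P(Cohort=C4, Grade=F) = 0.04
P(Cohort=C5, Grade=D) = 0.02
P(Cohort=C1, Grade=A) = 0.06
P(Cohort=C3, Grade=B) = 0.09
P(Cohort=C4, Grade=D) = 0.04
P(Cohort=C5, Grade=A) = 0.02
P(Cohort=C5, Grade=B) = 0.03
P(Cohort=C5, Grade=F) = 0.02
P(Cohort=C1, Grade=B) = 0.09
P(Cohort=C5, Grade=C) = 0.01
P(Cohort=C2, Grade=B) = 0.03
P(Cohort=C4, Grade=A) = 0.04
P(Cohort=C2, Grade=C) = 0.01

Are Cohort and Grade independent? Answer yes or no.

Every cell satisfies P(Cohort,Grade) = P(Cohort)·P(Grade). For instance P(Cohort=C2) = 0.10, P(Grade=A) = 0.20, and 0.10×0.20 = 0.02 matches the joint entry. So Cohort and Grade are independent.

yes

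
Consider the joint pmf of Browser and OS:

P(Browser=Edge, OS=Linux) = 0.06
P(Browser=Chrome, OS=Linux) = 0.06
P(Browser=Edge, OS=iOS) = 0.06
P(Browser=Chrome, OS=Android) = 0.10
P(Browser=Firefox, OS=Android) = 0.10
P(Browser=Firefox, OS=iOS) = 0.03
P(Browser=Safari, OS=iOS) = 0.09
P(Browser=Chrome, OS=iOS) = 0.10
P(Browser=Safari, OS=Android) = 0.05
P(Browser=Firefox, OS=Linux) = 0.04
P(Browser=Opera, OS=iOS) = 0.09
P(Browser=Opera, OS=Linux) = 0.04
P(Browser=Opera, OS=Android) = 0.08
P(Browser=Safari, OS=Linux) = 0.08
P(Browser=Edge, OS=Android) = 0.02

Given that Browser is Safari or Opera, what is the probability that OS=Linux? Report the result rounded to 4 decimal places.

P(Browser=Safari) = 0.08 + 0.09 + 0.05 = 0.22.
P(Browser=Opera) = 0.04 + 0.09 + 0.08 = 0.21.
P(Browser ∈ {Safari, Opera}) = 0.22 + 0.21 = 0.43; P(OS=Linux, Browser ∈ {Safari, Opera}) = 0.08 + 0.04 = 0.12.
P(OS=Linux | Browser ∈ {Safari, Opera}) = 0.12/0.43 = 0.2791.

0.2791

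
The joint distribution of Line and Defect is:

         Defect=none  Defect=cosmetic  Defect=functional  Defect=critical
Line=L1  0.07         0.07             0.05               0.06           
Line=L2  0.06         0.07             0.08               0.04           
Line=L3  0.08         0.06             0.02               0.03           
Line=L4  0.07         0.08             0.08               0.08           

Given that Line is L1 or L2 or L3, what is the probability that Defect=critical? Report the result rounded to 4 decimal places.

P(Line=L1) = 0.07 + 0.07 + 0.05 + 0.06 = 0.25.
P(Line=L2) = 0.06 + 0.07 + 0.08 + 0.04 = 0.25.
P(Line=L3) = 0.08 + 0.06 + 0.02 + 0.03 = 0.19.
P(Line ∈ {L1, L2, L3}) = 0.25 + 0.25 + 0.19 = 0.69; P(Defect=critical, Line ∈ {L1, L2, L3}) = 0.06 + 0.04 + 0.03 = 0.13.
P(Defect=critical | Line ∈ {L1, L2, L3}) = 0.13/0.69 = 0.1884.

0.1884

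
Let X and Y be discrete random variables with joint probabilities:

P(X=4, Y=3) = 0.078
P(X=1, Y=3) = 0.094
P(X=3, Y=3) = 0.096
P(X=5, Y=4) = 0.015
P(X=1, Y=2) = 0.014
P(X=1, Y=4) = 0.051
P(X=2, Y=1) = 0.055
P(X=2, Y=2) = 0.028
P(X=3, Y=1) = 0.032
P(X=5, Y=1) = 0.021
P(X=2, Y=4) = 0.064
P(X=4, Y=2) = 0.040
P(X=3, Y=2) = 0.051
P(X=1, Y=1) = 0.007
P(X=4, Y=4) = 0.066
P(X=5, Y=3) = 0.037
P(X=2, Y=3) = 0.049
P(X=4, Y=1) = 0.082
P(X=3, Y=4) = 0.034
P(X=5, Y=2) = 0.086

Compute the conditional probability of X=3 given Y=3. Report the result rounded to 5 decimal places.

P(Y=3) = 0.094 + 0.049 + 0.096 + 0.078 + 0.037 = 0.354.
P(X=3 | Y=3) = 0.096/0.354 = 0.27119.

0.27119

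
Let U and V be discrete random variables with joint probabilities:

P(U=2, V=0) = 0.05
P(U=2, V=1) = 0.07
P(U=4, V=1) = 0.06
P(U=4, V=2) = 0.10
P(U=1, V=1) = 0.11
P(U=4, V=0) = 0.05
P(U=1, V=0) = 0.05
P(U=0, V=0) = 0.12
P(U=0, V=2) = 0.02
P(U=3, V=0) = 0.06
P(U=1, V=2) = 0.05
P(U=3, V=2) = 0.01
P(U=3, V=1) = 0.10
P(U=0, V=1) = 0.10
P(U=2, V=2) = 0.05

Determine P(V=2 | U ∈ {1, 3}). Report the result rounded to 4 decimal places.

P(U=1) = 0.05 + 0.11 + 0.05 = 0.21.
P(U=3) = 0.06 + 0.10 + 0.01 = 0.17.
P(U ∈ {1, 3}) = 0.21 + 0.17 = 0.38; P(V=2, U ∈ {1, 3}) = 0.05 + 0.01 = 0.06.
P(V=2 | U ∈ {1, 3}) = 0.06/0.38 = 0.1579.

0.1579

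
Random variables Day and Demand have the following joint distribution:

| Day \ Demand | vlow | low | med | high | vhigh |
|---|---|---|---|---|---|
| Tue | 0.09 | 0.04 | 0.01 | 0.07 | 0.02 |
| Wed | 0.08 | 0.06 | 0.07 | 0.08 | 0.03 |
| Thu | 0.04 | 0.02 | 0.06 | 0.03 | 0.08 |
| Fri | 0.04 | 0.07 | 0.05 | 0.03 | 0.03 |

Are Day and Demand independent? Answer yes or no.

P(Day=Thu) = 0.23 and P(Demand=vhigh) = 0.16, so their product is 0.0368, but P(Day=Thu, Demand=vhigh) = 0.08. Since these differ, Day and Demand are not independent.

no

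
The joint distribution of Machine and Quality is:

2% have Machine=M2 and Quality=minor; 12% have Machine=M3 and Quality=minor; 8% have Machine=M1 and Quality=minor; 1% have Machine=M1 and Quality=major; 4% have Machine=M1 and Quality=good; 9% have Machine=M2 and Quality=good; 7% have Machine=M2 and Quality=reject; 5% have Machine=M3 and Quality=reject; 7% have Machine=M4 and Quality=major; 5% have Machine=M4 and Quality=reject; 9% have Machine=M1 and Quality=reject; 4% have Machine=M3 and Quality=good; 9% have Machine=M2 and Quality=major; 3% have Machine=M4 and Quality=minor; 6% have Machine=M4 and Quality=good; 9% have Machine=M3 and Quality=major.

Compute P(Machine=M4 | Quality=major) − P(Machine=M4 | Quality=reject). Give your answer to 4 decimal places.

0.0769

P(Quality=major) = 0.01 + 0.09 + 0.09 + 0.07 = 0.26; P(Machine=M4 | Quality=major) = 0.07/0.26 = 0.26923.
P(Quality=reject) = 0.09 + 0.07 + 0.05 + 0.05 = 0.26; P(Machine=M4 | Quality=reject) = 0.05/0.26 = 0.19231.
Difference = 0.0769.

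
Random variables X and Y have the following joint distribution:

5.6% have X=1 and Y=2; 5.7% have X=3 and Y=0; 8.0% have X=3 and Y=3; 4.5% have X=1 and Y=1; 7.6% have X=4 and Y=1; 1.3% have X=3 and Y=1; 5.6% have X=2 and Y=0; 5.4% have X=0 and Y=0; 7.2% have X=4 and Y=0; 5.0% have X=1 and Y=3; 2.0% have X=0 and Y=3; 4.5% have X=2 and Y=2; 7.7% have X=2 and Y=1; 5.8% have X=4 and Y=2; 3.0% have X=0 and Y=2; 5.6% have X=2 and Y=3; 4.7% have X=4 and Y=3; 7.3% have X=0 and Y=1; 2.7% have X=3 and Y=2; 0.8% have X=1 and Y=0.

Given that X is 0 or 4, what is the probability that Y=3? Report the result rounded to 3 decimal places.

0.156

P(X=0) = 0.054 + 0.073 + 0.030 + 0.020 = 0.177.
P(X=4) = 0.072 + 0.076 + 0.058 + 0.047 = 0.253.
P(X ∈ {0, 4}) = 0.177 + 0.253 = 0.430; P(Y=3, X ∈ {0, 4}) = 0.020 + 0.047 = 0.067.
P(Y=3 | X ∈ {0, 4}) = 0.067/0.430 = 0.156.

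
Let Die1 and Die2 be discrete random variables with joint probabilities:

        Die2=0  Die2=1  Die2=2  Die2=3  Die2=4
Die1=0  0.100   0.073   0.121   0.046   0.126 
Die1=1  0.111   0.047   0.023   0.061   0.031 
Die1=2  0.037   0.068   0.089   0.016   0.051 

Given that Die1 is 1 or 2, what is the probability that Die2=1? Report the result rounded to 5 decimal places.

P(Die1=1) = 0.111 + 0.047 + 0.023 + 0.061 + 0.031 = 0.273.
P(Die1=2) = 0.037 + 0.068 + 0.089 + 0.016 + 0.051 = 0.261.
P(Die1 ∈ {1, 2}) = 0.273 + 0.261 = 0.534; P(Die2=1, Die1 ∈ {1, 2}) = 0.047 + 0.068 = 0.115.
P(Die2=1 | Die1 ∈ {1, 2}) = 0.115/0.534 = 0.21536.

0.21536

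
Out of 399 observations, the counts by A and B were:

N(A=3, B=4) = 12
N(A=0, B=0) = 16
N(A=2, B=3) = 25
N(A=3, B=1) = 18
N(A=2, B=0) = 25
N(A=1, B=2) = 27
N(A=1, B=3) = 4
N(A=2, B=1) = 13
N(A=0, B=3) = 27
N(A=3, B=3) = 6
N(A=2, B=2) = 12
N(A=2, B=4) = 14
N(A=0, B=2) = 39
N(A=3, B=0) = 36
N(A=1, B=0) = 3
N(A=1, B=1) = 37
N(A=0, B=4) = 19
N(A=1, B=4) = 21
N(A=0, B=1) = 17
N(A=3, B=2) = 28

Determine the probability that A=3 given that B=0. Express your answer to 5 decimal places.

0.45000

Total with B=0: 16 + 3 + 25 + 36 = 80.
P(A=3 | B=0) = 36/80 = 0.45000.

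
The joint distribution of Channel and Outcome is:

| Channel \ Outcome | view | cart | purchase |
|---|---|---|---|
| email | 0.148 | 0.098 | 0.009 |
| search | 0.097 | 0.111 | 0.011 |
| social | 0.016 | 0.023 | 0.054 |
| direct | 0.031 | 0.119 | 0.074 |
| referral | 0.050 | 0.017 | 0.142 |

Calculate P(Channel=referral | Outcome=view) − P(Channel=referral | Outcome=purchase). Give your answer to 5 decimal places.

P(Outcome=view) = 0.148 + 0.097 + 0.016 + 0.031 + 0.050 = 0.342; P(Channel=referral | Outcome=view) = 0.050/0.342 = 0.146199.
P(Outcome=purchase) = 0.009 + 0.011 + 0.054 + 0.074 + 0.142 = 0.290; P(Channel=referral | Outcome=purchase) = 0.142/0.290 = 0.489655.
Difference = -0.34346.

-0.34346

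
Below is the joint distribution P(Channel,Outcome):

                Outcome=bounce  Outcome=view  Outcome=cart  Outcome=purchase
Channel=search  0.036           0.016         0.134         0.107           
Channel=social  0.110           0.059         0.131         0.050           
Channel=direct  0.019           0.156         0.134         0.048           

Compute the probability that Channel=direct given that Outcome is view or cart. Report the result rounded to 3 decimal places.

0.460

P(Outcome=view) = 0.016 + 0.059 + 0.156 = 0.231.
P(Outcome=cart) = 0.134 + 0.131 + 0.134 = 0.399.
P(Outcome ∈ {view, cart}) = 0.231 + 0.399 = 0.630; P(Channel=direct, Outcome ∈ {view, cart}) = 0.156 + 0.134 = 0.290.
P(Channel=direct | Outcome ∈ {view, cart}) = 0.290/0.630 = 0.460.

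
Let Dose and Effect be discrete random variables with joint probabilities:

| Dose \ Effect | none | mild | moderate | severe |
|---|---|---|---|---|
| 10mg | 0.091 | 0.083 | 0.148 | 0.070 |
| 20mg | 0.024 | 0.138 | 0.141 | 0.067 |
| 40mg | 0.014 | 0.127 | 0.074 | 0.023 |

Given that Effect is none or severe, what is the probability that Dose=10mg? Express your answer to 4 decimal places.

P(Effect=none) = 0.091 + 0.024 + 0.014 = 0.129.
P(Effect=severe) = 0.070 + 0.067 + 0.023 = 0.160.
P(Effect ∈ {none, severe}) = 0.129 + 0.160 = 0.289; P(Dose=10mg, Effect ∈ {none, severe}) = 0.091 + 0.070 = 0.161.
P(Dose=10mg | Effect ∈ {none, severe}) = 0.161/0.289 = 0.5571.

0.5571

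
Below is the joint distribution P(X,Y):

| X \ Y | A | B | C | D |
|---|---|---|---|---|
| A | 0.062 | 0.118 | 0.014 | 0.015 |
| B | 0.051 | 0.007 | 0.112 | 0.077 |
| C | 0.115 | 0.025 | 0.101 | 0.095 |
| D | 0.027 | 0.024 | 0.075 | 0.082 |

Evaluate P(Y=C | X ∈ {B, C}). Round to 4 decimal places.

P(X=B) = 0.051 + 0.007 + 0.112 + 0.077 = 0.247.
P(X=C) = 0.115 + 0.025 + 0.101 + 0.095 = 0.336.
P(X ∈ {B, C}) = 0.247 + 0.336 = 0.583; P(Y=C, X ∈ {B, C}) = 0.112 + 0.101 = 0.213.
P(Y=C | X ∈ {B, C}) = 0.213/0.583 = 0.3654.

0.3654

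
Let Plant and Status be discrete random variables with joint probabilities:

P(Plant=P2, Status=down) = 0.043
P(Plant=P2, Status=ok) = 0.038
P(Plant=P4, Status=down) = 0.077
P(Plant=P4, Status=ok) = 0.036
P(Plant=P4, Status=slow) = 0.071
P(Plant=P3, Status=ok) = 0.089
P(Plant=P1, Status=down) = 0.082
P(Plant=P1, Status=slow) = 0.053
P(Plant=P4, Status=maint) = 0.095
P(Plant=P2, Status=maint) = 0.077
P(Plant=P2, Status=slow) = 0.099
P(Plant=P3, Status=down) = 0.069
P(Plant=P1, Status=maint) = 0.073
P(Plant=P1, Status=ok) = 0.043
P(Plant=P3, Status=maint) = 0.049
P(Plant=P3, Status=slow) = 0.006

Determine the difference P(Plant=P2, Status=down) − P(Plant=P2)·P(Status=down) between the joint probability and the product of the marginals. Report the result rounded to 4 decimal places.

-0.0266

P(Plant=P2) = 0.038 + 0.099 + 0.043 + 0.077 = 0.257.
P(Status=down) = 0.082 + 0.043 + 0.069 + 0.077 = 0.271.
P(Plant=P2, Status=down) − P(Plant=P2)P(Status=down) = 0.043 − 0.257×0.271 = -0.0266.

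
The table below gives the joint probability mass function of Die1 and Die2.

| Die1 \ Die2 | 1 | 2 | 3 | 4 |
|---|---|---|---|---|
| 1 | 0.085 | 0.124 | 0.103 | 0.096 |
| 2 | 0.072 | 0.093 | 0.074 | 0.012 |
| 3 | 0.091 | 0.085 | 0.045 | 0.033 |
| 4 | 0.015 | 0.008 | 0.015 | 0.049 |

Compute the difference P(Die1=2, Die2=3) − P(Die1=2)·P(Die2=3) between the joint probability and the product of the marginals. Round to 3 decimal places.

0.015

P(Die1=2) = 0.072 + 0.093 + 0.074 + 0.012 = 0.251.
P(Die2=3) = 0.103 + 0.074 + 0.045 + 0.015 = 0.237.
P(Die1=2, Die2=3) − P(Die1=2)P(Die2=3) = 0.074 − 0.251×0.237 = 0.015.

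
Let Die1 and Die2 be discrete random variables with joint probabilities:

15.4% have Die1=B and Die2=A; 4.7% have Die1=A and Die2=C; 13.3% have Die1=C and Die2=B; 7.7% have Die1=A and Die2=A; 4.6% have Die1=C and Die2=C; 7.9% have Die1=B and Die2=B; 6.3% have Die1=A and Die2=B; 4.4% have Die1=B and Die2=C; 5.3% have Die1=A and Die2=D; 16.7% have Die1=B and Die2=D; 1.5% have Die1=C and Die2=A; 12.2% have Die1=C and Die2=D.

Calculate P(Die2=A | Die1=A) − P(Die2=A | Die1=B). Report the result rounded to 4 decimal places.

-0.0260

P(Die1=A) = 0.077 + 0.063 + 0.047 + 0.053 = 0.240; P(Die2=A | Die1=A) = 0.077/0.240 = 0.32083.
P(Die1=B) = 0.154 + 0.079 + 0.044 + 0.167 = 0.444; P(Die2=A | Die1=B) = 0.154/0.444 = 0.34685.
Difference = -0.0260.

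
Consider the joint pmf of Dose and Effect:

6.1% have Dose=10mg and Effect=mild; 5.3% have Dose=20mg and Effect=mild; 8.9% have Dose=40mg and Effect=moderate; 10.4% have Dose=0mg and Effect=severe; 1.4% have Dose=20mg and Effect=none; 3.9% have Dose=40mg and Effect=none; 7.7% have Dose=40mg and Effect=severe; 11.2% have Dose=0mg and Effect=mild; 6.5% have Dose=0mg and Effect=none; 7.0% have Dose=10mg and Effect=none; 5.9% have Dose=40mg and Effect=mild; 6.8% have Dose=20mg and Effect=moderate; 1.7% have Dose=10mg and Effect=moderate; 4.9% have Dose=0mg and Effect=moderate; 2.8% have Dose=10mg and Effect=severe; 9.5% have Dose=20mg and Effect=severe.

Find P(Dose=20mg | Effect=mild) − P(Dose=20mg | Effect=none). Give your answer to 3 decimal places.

0.111

P(Effect=mild) = 0.112 + 0.061 + 0.053 + 0.059 = 0.285; P(Dose=20mg | Effect=mild) = 0.053/0.285 = 0.1860.
P(Effect=none) = 0.065 + 0.070 + 0.014 + 0.039 = 0.188; P(Dose=20mg | Effect=none) = 0.014/0.188 = 0.0745.
Difference = 0.111.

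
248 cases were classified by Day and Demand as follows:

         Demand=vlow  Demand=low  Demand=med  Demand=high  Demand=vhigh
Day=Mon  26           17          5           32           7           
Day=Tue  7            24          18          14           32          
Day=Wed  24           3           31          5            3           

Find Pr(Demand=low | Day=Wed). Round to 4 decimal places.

Total with Day=Wed: 24 + 3 + 31 + 5 + 3 = 66.
P(Demand=low | Day=Wed) = 3/66 = 0.0455.

0.0455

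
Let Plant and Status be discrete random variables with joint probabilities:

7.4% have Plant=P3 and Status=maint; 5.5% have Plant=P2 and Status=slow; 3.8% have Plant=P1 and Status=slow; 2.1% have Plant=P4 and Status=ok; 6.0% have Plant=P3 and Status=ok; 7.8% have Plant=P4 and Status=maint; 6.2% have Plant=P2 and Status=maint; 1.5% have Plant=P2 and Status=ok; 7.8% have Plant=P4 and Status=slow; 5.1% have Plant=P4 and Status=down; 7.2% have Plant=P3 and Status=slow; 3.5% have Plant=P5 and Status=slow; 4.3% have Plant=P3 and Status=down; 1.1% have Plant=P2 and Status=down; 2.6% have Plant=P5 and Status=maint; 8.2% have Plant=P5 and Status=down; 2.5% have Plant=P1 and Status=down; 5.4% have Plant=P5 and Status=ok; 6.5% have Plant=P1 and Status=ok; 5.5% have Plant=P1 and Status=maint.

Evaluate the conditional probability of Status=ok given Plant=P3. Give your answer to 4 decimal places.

0.2410

P(Plant=P3) = 0.060 + 0.072 + 0.043 + 0.074 = 0.249.
P(Status=ok | Plant=P3) = 0.060/0.249 = 0.2410.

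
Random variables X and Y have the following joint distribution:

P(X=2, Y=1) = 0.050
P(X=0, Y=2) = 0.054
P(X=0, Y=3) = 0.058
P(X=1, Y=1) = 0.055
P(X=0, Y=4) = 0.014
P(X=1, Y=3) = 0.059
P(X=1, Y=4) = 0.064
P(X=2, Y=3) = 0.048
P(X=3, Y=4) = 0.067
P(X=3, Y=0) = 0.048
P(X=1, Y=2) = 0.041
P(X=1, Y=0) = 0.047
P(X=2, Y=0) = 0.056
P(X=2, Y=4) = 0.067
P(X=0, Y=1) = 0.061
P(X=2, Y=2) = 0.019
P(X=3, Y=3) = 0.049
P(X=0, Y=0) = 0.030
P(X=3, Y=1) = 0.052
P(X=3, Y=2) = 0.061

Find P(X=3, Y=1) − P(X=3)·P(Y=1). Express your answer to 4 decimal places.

-0.0084

P(X=3) = 0.048 + 0.052 + 0.061 + 0.049 + 0.067 = 0.277.
P(Y=1) = 0.061 + 0.055 + 0.050 + 0.052 = 0.218.
P(X=3, Y=1) − P(X=3)P(Y=1) = 0.052 − 0.277×0.218 = -0.0084.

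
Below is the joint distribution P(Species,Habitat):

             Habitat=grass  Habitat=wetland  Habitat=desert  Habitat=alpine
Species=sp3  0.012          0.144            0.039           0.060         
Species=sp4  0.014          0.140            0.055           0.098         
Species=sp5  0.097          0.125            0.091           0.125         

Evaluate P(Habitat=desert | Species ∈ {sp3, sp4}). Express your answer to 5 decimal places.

P(Species=sp3) = 0.012 + 0.144 + 0.039 + 0.060 = 0.255.
P(Species=sp4) = 0.014 + 0.140 + 0.055 + 0.098 = 0.307.
P(Species ∈ {sp3, sp4}) = 0.255 + 0.307 = 0.562; P(Habitat=desert, Species ∈ {sp3, sp4}) = 0.039 + 0.055 = 0.094.
P(Habitat=desert | Species ∈ {sp3, sp4}) = 0.094/0.562 = 0.16726.

0.16726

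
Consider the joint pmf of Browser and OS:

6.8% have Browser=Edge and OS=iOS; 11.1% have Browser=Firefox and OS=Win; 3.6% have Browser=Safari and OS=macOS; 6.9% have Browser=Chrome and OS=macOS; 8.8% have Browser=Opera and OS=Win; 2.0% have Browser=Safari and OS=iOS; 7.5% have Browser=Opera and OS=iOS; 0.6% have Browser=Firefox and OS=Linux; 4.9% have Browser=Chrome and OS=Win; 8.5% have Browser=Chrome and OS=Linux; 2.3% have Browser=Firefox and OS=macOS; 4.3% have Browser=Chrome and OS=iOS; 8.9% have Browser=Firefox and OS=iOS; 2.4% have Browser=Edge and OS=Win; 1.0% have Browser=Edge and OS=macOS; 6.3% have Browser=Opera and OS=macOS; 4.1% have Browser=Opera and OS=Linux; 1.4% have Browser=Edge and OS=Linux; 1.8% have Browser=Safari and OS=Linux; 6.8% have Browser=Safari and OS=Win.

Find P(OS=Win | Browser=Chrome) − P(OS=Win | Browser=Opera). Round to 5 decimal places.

P(Browser=Chrome) = 0.049 + 0.069 + 0.085 + 0.043 = 0.246; P(OS=Win | Browser=Chrome) = 0.049/0.246 = 0.199187.
P(Browser=Opera) = 0.088 + 0.063 + 0.041 + 0.075 = 0.267; P(OS=Win | Browser=Opera) = 0.088/0.267 = 0.329588.
Difference = -0.13040.

-0.13040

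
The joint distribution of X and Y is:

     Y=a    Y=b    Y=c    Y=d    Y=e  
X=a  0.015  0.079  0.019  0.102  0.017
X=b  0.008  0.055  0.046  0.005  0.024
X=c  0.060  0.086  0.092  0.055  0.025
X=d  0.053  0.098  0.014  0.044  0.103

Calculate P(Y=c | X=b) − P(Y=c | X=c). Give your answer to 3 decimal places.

P(X=b) = 0.008 + 0.055 + 0.046 + 0.005 + 0.024 = 0.138; P(Y=c | X=b) = 0.046/0.138 = 0.3333.
P(X=c) = 0.060 + 0.086 + 0.092 + 0.055 + 0.025 = 0.318; P(Y=c | X=c) = 0.092/0.318 = 0.2893.
Difference = 0.044.

0.044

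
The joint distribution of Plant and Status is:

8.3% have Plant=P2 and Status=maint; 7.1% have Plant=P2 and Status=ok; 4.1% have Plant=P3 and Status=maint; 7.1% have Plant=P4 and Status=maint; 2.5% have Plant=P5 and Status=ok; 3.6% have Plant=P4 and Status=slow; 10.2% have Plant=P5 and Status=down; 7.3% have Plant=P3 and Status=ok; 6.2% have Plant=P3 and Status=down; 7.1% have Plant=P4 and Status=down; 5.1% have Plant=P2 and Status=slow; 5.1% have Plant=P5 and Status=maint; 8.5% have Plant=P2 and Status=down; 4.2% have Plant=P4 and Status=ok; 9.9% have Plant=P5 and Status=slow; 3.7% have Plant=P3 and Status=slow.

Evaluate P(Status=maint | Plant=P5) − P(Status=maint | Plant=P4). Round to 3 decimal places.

P(Plant=P5) = 0.025 + 0.099 + 0.102 + 0.051 = 0.277; P(Status=maint | Plant=P5) = 0.051/0.277 = 0.1841.
P(Plant=P4) = 0.042 + 0.036 + 0.071 + 0.071 = 0.220; P(Status=maint | Plant=P4) = 0.071/0.220 = 0.3227.
Difference = -0.139.

-0.139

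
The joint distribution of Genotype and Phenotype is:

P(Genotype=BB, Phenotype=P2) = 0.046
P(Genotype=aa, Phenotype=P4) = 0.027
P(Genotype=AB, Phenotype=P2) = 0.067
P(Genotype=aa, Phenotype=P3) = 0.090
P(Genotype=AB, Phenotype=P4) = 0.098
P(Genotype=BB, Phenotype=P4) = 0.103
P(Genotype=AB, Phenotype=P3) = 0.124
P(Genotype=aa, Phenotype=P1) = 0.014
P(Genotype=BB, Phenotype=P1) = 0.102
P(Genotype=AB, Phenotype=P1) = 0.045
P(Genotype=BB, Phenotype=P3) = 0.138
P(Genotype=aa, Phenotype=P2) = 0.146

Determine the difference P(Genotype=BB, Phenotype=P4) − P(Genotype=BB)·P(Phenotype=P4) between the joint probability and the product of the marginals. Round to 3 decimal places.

0.014

P(Genotype=BB) = 0.102 + 0.046 + 0.138 + 0.103 = 0.389.
P(Phenotype=P4) = 0.027 + 0.098 + 0.103 = 0.228.
P(Genotype=BB, Phenotype=P4) − P(Genotype=BB)P(Phenotype=P4) = 0.103 − 0.389×0.228 = 0.014.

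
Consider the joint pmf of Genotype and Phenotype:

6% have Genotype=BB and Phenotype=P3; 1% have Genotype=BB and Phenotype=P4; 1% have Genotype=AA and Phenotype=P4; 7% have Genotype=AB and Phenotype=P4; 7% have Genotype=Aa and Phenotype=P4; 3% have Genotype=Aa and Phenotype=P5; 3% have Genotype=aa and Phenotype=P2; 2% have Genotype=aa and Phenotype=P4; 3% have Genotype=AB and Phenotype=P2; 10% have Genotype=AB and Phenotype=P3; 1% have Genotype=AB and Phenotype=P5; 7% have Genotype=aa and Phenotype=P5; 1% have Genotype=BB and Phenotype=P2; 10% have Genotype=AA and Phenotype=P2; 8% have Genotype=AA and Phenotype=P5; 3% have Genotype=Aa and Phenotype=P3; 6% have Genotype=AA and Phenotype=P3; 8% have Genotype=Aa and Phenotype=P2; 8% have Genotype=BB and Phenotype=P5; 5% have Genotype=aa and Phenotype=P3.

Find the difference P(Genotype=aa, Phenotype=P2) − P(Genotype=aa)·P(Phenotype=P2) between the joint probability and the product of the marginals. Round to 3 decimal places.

-0.013

P(Genotype=aa) = 0.03 + 0.05 + 0.02 + 0.07 = 0.17.
P(Phenotype=P2) = 0.10 + 0.08 + 0.03 + 0.03 + 0.01 = 0.25.
P(Genotype=aa, Phenotype=P2) − P(Genotype=aa)P(Phenotype=P2) = 0.03 − 0.17×0.25 = -0.013.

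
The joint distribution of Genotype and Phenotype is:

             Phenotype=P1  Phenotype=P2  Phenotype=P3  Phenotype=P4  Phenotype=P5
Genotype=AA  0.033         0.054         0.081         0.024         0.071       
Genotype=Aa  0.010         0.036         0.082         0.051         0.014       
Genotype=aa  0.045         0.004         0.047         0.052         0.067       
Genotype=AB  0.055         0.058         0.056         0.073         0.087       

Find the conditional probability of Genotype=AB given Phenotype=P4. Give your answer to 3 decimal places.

0.365

P(Phenotype=P4) = 0.024 + 0.051 + 0.052 + 0.073 = 0.200.
P(Genotype=AB | Phenotype=P4) = 0.073/0.200 = 0.365.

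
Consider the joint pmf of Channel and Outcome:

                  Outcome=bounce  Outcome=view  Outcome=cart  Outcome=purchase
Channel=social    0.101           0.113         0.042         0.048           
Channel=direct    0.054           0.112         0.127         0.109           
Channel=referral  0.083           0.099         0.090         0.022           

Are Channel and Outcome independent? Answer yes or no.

P(Channel=direct) = 0.402 and P(Outcome=bounce) = 0.238, so their product is 0.09568, but P(Channel=direct, Outcome=bounce) = 0.054. Since these differ, Channel and Outcome are not independent.

no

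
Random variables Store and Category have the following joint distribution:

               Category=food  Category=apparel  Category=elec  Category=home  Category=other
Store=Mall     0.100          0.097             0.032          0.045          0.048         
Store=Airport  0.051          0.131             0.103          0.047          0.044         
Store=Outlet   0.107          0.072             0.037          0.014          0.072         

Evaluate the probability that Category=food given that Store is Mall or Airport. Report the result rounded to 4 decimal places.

0.2163

P(Store=Mall) = 0.100 + 0.097 + 0.032 + 0.045 + 0.048 = 0.322.
P(Store=Airport) = 0.051 + 0.131 + 0.103 + 0.047 + 0.044 = 0.376.
P(Store ∈ {Mall, Airport}) = 0.322 + 0.376 = 0.698; P(Category=food, Store ∈ {Mall, Airport}) = 0.100 + 0.051 = 0.151.
P(Category=food | Store ∈ {Mall, Airport}) = 0.151/0.698 = 0.2163.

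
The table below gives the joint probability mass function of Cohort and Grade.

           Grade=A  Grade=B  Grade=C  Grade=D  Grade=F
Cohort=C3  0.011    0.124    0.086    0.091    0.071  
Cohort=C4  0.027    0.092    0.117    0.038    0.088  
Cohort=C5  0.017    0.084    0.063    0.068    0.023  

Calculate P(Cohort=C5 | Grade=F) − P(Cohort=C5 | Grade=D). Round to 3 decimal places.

P(Grade=F) = 0.071 + 0.088 + 0.023 = 0.182; P(Cohort=C5 | Grade=F) = 0.023/0.182 = 0.1264.
P(Grade=D) = 0.091 + 0.038 + 0.068 = 0.197; P(Cohort=C5 | Grade=D) = 0.068/0.197 = 0.3452.
Difference = -0.219.

-0.219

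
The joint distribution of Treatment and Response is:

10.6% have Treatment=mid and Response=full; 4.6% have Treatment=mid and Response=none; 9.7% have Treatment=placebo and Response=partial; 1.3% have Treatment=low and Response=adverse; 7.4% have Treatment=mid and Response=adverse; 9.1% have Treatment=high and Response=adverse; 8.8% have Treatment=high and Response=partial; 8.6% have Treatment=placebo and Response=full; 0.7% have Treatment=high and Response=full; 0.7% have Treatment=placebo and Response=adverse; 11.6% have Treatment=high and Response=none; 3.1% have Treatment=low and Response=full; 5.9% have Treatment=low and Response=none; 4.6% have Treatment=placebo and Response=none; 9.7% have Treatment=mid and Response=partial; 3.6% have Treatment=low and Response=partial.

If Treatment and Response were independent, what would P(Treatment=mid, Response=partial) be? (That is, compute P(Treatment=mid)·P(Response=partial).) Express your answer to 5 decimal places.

P(Treatment=mid) = 0.046 + 0.097 + 0.106 + 0.074 = 0.323.
P(Response=partial) = 0.097 + 0.036 + 0.097 + 0.088 = 0.318.
Product: 0.323 × 0.318 = 0.10271.

0.10271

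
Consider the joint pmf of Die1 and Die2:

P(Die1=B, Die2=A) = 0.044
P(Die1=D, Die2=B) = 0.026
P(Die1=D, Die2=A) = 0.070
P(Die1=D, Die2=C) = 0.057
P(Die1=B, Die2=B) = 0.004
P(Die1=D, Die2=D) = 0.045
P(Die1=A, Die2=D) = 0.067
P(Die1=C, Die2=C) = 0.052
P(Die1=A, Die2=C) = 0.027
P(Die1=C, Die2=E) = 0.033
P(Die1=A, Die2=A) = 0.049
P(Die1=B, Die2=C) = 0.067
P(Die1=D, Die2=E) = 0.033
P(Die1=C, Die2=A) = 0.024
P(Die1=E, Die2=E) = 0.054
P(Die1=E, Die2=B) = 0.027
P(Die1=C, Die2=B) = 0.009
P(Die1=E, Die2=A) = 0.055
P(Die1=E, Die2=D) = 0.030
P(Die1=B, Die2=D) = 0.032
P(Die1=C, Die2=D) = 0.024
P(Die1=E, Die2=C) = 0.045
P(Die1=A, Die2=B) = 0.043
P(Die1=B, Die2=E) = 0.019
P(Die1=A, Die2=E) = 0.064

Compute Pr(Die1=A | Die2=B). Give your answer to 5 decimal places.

0.39450

P(Die2=B) = 0.043 + 0.004 + 0.009 + 0.026 + 0.027 = 0.109.
P(Die1=A | Die2=B) = 0.043/0.109 = 0.39450.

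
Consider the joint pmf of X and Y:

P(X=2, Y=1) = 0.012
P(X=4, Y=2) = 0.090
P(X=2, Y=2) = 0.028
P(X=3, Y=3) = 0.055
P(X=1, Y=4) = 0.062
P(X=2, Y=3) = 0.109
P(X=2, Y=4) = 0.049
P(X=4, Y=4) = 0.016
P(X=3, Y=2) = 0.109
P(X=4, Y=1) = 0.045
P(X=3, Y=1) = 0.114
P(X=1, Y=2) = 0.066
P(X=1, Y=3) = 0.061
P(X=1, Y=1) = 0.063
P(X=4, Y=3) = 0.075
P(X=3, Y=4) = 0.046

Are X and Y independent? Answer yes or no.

no

P(X=2) = 0.198 and P(Y=3) = 0.300, so their product is 0.05940, but P(X=2, Y=3) = 0.109. Since these differ, X and Y are not independent.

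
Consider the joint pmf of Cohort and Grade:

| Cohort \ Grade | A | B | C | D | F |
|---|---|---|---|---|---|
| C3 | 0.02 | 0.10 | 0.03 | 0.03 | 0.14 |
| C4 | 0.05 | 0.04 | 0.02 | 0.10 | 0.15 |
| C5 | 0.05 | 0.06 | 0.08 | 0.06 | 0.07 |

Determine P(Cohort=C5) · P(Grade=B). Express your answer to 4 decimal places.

0.0640

P(Cohort=C5) = 0.05 + 0.06 + 0.08 + 0.06 + 0.07 = 0.32.
P(Grade=B) = 0.10 + 0.04 + 0.06 = 0.20.
Product: 0.32 × 0.20 = 0.0640.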